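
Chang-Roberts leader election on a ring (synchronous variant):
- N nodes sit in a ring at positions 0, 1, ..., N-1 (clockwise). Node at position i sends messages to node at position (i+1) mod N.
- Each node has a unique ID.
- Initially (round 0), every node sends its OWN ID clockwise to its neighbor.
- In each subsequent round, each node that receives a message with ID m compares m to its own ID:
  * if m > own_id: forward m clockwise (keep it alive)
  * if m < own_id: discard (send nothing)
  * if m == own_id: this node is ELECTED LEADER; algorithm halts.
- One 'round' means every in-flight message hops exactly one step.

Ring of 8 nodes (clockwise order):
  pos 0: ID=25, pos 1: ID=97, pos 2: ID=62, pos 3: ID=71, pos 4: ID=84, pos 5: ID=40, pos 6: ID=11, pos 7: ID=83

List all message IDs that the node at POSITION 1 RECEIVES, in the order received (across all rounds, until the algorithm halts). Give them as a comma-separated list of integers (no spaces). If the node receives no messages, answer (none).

Round 1: pos1(id97) recv 25: drop; pos2(id62) recv 97: fwd; pos3(id71) recv 62: drop; pos4(id84) recv 71: drop; pos5(id40) recv 84: fwd; pos6(id11) recv 40: fwd; pos7(id83) recv 11: drop; pos0(id25) recv 83: fwd
Round 2: pos3(id71) recv 97: fwd; pos6(id11) recv 84: fwd; pos7(id83) recv 40: drop; pos1(id97) recv 83: drop
Round 3: pos4(id84) recv 97: fwd; pos7(id83) recv 84: fwd
Round 4: pos5(id40) recv 97: fwd; pos0(id25) recv 84: fwd
Round 5: pos6(id11) recv 97: fwd; pos1(id97) recv 84: drop
Round 6: pos7(id83) recv 97: fwd
Round 7: pos0(id25) recv 97: fwd
Round 8: pos1(id97) recv 97: ELECTED

Answer: 25,83,84,97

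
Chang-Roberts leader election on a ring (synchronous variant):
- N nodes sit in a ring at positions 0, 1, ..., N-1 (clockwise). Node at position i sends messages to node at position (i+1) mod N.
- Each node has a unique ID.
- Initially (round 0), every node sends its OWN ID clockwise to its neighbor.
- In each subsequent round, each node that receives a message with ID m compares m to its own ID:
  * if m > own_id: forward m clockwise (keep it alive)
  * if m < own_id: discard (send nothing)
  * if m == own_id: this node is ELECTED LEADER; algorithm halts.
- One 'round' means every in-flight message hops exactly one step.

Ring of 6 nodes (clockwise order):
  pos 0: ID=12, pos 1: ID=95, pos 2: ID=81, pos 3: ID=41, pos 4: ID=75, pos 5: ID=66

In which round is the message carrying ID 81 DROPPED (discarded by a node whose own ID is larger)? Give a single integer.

Round 1: pos1(id95) recv 12: drop; pos2(id81) recv 95: fwd; pos3(id41) recv 81: fwd; pos4(id75) recv 41: drop; pos5(id66) recv 75: fwd; pos0(id12) recv 66: fwd
Round 2: pos3(id41) recv 95: fwd; pos4(id75) recv 81: fwd; pos0(id12) recv 75: fwd; pos1(id95) recv 66: drop
Round 3: pos4(id75) recv 95: fwd; pos5(id66) recv 81: fwd; pos1(id95) recv 75: drop
Round 4: pos5(id66) recv 95: fwd; pos0(id12) recv 81: fwd
Round 5: pos0(id12) recv 95: fwd; pos1(id95) recv 81: drop
Round 6: pos1(id95) recv 95: ELECTED
Message ID 81 originates at pos 2; dropped at pos 1 in round 5

Answer: 5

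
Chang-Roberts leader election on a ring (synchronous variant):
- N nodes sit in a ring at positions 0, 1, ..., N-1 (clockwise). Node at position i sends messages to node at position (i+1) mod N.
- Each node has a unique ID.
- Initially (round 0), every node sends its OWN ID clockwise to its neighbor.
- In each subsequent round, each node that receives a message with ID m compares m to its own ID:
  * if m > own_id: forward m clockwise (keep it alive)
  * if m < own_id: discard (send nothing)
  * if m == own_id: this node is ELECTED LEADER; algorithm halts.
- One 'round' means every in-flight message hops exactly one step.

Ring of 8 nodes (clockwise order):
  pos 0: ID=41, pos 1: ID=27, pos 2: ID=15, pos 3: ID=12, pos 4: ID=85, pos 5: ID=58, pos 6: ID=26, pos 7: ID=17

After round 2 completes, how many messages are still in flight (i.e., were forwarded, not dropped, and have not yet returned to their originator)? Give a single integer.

Answer: 4

Derivation:
Round 1: pos1(id27) recv 41: fwd; pos2(id15) recv 27: fwd; pos3(id12) recv 15: fwd; pos4(id85) recv 12: drop; pos5(id58) recv 85: fwd; pos6(id26) recv 58: fwd; pos7(id17) recv 26: fwd; pos0(id41) recv 17: drop
Round 2: pos2(id15) recv 41: fwd; pos3(id12) recv 27: fwd; pos4(id85) recv 15: drop; pos6(id26) recv 85: fwd; pos7(id17) recv 58: fwd; pos0(id41) recv 26: drop
After round 2: 4 messages still in flight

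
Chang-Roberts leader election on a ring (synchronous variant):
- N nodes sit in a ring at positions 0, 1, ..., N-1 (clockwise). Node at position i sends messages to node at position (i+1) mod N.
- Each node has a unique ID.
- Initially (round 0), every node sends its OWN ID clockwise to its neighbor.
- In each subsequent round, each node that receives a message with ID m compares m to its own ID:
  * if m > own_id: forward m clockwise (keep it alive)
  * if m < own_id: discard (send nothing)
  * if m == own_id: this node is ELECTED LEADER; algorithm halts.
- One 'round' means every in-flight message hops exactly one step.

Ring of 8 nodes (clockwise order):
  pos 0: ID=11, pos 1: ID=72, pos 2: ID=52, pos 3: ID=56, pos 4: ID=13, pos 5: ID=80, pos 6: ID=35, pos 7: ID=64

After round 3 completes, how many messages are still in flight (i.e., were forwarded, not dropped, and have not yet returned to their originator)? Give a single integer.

Answer: 2

Derivation:
Round 1: pos1(id72) recv 11: drop; pos2(id52) recv 72: fwd; pos3(id56) recv 52: drop; pos4(id13) recv 56: fwd; pos5(id80) recv 13: drop; pos6(id35) recv 80: fwd; pos7(id64) recv 35: drop; pos0(id11) recv 64: fwd
Round 2: pos3(id56) recv 72: fwd; pos5(id80) recv 56: drop; pos7(id64) recv 80: fwd; pos1(id72) recv 64: drop
Round 3: pos4(id13) recv 72: fwd; pos0(id11) recv 80: fwd
After round 3: 2 messages still in flight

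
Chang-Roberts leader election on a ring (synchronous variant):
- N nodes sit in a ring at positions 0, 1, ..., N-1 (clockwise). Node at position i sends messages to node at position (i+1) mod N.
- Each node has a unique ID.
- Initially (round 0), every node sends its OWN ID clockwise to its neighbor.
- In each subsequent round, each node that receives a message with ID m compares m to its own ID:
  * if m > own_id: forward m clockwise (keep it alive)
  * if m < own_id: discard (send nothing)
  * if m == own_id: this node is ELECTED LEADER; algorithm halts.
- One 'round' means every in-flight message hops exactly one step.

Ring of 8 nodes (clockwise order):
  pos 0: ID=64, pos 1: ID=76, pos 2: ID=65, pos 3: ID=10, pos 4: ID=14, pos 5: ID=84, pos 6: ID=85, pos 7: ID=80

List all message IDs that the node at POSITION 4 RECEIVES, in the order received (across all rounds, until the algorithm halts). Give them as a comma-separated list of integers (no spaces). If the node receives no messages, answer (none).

Answer: 10,65,76,80,85

Derivation:
Round 1: pos1(id76) recv 64: drop; pos2(id65) recv 76: fwd; pos3(id10) recv 65: fwd; pos4(id14) recv 10: drop; pos5(id84) recv 14: drop; pos6(id85) recv 84: drop; pos7(id80) recv 85: fwd; pos0(id64) recv 80: fwd
Round 2: pos3(id10) recv 76: fwd; pos4(id14) recv 65: fwd; pos0(id64) recv 85: fwd; pos1(id76) recv 80: fwd
Round 3: pos4(id14) recv 76: fwd; pos5(id84) recv 65: drop; pos1(id76) recv 85: fwd; pos2(id65) recv 80: fwd
Round 4: pos5(id84) recv 76: drop; pos2(id65) recv 85: fwd; pos3(id10) recv 80: fwd
Round 5: pos3(id10) recv 85: fwd; pos4(id14) recv 80: fwd
Round 6: pos4(id14) recv 85: fwd; pos5(id84) recv 80: drop
Round 7: pos5(id84) recv 85: fwd
Round 8: pos6(id85) recv 85: ELECTED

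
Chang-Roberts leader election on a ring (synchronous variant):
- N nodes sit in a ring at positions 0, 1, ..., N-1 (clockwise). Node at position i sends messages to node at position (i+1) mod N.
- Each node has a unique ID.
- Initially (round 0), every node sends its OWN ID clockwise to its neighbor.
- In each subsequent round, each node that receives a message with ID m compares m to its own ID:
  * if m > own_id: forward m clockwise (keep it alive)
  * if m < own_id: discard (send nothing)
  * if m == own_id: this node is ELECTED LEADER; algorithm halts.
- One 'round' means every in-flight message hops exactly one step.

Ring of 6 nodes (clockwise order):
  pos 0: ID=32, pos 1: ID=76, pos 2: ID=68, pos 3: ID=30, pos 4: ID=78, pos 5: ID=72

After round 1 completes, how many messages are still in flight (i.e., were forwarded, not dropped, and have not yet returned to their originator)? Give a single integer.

Round 1: pos1(id76) recv 32: drop; pos2(id68) recv 76: fwd; pos3(id30) recv 68: fwd; pos4(id78) recv 30: drop; pos5(id72) recv 78: fwd; pos0(id32) recv 72: fwd
After round 1: 4 messages still in flight

Answer: 4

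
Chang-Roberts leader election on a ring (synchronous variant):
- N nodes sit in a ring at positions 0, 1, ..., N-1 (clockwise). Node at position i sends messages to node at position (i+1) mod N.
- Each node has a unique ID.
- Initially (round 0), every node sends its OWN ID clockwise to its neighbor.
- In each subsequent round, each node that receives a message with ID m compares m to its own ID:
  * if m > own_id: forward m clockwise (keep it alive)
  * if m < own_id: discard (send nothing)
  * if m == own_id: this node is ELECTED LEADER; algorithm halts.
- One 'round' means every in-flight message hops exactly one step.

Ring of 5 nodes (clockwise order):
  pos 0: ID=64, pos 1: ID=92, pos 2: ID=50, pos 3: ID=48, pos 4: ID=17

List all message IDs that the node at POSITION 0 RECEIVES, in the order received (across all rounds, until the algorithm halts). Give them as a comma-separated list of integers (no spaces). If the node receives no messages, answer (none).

Round 1: pos1(id92) recv 64: drop; pos2(id50) recv 92: fwd; pos3(id48) recv 50: fwd; pos4(id17) recv 48: fwd; pos0(id64) recv 17: drop
Round 2: pos3(id48) recv 92: fwd; pos4(id17) recv 50: fwd; pos0(id64) recv 48: drop
Round 3: pos4(id17) recv 92: fwd; pos0(id64) recv 50: drop
Round 4: pos0(id64) recv 92: fwd
Round 5: pos1(id92) recv 92: ELECTED

Answer: 17,48,50,92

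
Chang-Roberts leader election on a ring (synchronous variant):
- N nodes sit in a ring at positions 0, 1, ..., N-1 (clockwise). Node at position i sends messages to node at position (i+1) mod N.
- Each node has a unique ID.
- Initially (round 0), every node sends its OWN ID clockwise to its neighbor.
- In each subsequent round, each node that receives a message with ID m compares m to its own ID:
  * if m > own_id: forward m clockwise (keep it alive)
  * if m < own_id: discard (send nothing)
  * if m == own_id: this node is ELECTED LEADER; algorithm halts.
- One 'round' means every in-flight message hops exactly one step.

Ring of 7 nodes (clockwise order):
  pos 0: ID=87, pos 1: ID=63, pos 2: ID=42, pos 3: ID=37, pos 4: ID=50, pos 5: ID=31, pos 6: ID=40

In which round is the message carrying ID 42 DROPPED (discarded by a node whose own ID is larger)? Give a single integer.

Round 1: pos1(id63) recv 87: fwd; pos2(id42) recv 63: fwd; pos3(id37) recv 42: fwd; pos4(id50) recv 37: drop; pos5(id31) recv 50: fwd; pos6(id40) recv 31: drop; pos0(id87) recv 40: drop
Round 2: pos2(id42) recv 87: fwd; pos3(id37) recv 63: fwd; pos4(id50) recv 42: drop; pos6(id40) recv 50: fwd
Round 3: pos3(id37) recv 87: fwd; pos4(id50) recv 63: fwd; pos0(id87) recv 50: drop
Round 4: pos4(id50) recv 87: fwd; pos5(id31) recv 63: fwd
Round 5: pos5(id31) recv 87: fwd; pos6(id40) recv 63: fwd
Round 6: pos6(id40) recv 87: fwd; pos0(id87) recv 63: drop
Round 7: pos0(id87) recv 87: ELECTED
Message ID 42 originates at pos 2; dropped at pos 4 in round 2

Answer: 2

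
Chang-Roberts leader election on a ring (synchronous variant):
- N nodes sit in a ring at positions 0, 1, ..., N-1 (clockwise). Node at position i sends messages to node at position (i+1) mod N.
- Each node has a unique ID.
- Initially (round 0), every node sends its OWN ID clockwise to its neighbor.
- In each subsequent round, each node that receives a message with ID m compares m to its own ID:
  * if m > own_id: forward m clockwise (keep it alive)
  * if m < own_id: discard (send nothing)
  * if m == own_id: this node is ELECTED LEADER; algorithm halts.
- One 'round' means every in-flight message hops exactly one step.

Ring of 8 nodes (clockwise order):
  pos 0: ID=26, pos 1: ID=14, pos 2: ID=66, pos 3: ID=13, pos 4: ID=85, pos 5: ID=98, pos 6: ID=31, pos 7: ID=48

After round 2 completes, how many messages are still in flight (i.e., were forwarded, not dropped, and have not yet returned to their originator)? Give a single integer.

Round 1: pos1(id14) recv 26: fwd; pos2(id66) recv 14: drop; pos3(id13) recv 66: fwd; pos4(id85) recv 13: drop; pos5(id98) recv 85: drop; pos6(id31) recv 98: fwd; pos7(id48) recv 31: drop; pos0(id26) recv 48: fwd
Round 2: pos2(id66) recv 26: drop; pos4(id85) recv 66: drop; pos7(id48) recv 98: fwd; pos1(id14) recv 48: fwd
After round 2: 2 messages still in flight

Answer: 2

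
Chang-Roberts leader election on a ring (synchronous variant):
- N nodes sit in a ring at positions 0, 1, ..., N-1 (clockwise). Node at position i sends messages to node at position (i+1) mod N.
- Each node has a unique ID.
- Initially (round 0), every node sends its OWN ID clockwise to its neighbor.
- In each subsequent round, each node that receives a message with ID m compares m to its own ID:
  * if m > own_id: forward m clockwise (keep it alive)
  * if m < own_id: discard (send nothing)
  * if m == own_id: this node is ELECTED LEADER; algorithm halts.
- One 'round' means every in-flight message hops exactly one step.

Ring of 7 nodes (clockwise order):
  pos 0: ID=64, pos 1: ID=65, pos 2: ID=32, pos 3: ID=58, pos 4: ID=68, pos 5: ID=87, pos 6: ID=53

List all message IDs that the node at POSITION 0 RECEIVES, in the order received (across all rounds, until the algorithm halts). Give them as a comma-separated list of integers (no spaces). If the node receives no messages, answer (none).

Round 1: pos1(id65) recv 64: drop; pos2(id32) recv 65: fwd; pos3(id58) recv 32: drop; pos4(id68) recv 58: drop; pos5(id87) recv 68: drop; pos6(id53) recv 87: fwd; pos0(id64) recv 53: drop
Round 2: pos3(id58) recv 65: fwd; pos0(id64) recv 87: fwd
Round 3: pos4(id68) recv 65: drop; pos1(id65) recv 87: fwd
Round 4: pos2(id32) recv 87: fwd
Round 5: pos3(id58) recv 87: fwd
Round 6: pos4(id68) recv 87: fwd
Round 7: pos5(id87) recv 87: ELECTED

Answer: 53,87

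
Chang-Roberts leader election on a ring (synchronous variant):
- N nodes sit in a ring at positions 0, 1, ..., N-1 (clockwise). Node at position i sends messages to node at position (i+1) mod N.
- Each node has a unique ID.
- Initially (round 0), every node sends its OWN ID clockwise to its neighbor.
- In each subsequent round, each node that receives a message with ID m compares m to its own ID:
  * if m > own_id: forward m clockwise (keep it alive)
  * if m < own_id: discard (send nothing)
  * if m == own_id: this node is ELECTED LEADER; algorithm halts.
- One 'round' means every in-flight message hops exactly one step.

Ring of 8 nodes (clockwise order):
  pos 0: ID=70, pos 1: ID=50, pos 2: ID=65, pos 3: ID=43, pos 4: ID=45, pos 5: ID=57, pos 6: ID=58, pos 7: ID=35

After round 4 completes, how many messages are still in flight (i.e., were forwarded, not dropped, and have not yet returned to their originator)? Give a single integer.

Answer: 2

Derivation:
Round 1: pos1(id50) recv 70: fwd; pos2(id65) recv 50: drop; pos3(id43) recv 65: fwd; pos4(id45) recv 43: drop; pos5(id57) recv 45: drop; pos6(id58) recv 57: drop; pos7(id35) recv 58: fwd; pos0(id70) recv 35: drop
Round 2: pos2(id65) recv 70: fwd; pos4(id45) recv 65: fwd; pos0(id70) recv 58: drop
Round 3: pos3(id43) recv 70: fwd; pos5(id57) recv 65: fwd
Round 4: pos4(id45) recv 70: fwd; pos6(id58) recv 65: fwd
After round 4: 2 messages still in flight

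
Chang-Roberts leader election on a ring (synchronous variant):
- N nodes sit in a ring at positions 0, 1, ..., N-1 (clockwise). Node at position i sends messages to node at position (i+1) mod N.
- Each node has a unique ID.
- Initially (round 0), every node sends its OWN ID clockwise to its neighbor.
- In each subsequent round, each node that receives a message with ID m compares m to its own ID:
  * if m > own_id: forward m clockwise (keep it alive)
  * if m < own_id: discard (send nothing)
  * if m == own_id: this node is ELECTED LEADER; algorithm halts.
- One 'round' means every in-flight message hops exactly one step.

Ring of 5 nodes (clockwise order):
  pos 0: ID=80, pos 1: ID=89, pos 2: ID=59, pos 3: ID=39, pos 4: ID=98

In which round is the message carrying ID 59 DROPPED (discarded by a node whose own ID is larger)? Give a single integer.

Round 1: pos1(id89) recv 80: drop; pos2(id59) recv 89: fwd; pos3(id39) recv 59: fwd; pos4(id98) recv 39: drop; pos0(id80) recv 98: fwd
Round 2: pos3(id39) recv 89: fwd; pos4(id98) recv 59: drop; pos1(id89) recv 98: fwd
Round 3: pos4(id98) recv 89: drop; pos2(id59) recv 98: fwd
Round 4: pos3(id39) recv 98: fwd
Round 5: pos4(id98) recv 98: ELECTED
Message ID 59 originates at pos 2; dropped at pos 4 in round 2

Answer: 2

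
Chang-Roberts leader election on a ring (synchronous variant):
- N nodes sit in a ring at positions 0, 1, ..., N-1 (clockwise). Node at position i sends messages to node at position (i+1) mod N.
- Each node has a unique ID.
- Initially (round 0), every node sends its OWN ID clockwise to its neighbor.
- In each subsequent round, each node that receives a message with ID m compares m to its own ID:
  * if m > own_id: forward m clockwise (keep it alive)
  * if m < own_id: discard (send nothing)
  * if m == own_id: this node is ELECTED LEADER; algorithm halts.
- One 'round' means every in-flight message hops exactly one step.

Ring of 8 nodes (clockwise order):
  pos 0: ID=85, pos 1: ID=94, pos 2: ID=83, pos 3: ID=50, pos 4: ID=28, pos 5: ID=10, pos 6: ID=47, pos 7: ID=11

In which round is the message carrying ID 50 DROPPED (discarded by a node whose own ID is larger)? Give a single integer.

Answer: 5

Derivation:
Round 1: pos1(id94) recv 85: drop; pos2(id83) recv 94: fwd; pos3(id50) recv 83: fwd; pos4(id28) recv 50: fwd; pos5(id10) recv 28: fwd; pos6(id47) recv 10: drop; pos7(id11) recv 47: fwd; pos0(id85) recv 11: drop
Round 2: pos3(id50) recv 94: fwd; pos4(id28) recv 83: fwd; pos5(id10) recv 50: fwd; pos6(id47) recv 28: drop; pos0(id85) recv 47: drop
Round 3: pos4(id28) recv 94: fwd; pos5(id10) recv 83: fwd; pos6(id47) recv 50: fwd
Round 4: pos5(id10) recv 94: fwd; pos6(id47) recv 83: fwd; pos7(id11) recv 50: fwd
Round 5: pos6(id47) recv 94: fwd; pos7(id11) recv 83: fwd; pos0(id85) recv 50: drop
Round 6: pos7(id11) recv 94: fwd; pos0(id85) recv 83: drop
Round 7: pos0(id85) recv 94: fwd
Round 8: pos1(id94) recv 94: ELECTED
Message ID 50 originates at pos 3; dropped at pos 0 in round 5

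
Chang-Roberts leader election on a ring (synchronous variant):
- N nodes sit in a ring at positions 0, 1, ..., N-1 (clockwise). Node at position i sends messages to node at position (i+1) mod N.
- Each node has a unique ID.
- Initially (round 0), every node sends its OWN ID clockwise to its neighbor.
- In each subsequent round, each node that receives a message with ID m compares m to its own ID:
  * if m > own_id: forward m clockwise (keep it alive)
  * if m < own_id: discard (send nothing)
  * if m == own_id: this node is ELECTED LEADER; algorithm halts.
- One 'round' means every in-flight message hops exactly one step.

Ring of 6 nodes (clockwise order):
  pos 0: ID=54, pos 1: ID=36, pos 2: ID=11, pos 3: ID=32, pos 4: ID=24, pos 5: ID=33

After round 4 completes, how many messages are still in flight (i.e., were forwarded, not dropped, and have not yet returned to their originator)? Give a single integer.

Round 1: pos1(id36) recv 54: fwd; pos2(id11) recv 36: fwd; pos3(id32) recv 11: drop; pos4(id24) recv 32: fwd; pos5(id33) recv 24: drop; pos0(id54) recv 33: drop
Round 2: pos2(id11) recv 54: fwd; pos3(id32) recv 36: fwd; pos5(id33) recv 32: drop
Round 3: pos3(id32) recv 54: fwd; pos4(id24) recv 36: fwd
Round 4: pos4(id24) recv 54: fwd; pos5(id33) recv 36: fwd
After round 4: 2 messages still in flight

Answer: 2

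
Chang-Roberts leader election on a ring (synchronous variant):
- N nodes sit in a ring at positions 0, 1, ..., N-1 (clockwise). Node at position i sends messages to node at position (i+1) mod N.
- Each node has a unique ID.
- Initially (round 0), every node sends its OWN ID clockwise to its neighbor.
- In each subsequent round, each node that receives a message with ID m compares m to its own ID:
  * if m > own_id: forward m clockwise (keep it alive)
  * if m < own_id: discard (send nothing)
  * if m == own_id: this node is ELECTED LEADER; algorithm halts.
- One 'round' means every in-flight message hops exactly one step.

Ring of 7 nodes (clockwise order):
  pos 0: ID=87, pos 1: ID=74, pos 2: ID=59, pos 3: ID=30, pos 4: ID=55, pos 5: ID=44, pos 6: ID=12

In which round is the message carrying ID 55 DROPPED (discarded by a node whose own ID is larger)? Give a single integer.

Round 1: pos1(id74) recv 87: fwd; pos2(id59) recv 74: fwd; pos3(id30) recv 59: fwd; pos4(id55) recv 30: drop; pos5(id44) recv 55: fwd; pos6(id12) recv 44: fwd; pos0(id87) recv 12: drop
Round 2: pos2(id59) recv 87: fwd; pos3(id30) recv 74: fwd; pos4(id55) recv 59: fwd; pos6(id12) recv 55: fwd; pos0(id87) recv 44: drop
Round 3: pos3(id30) recv 87: fwd; pos4(id55) recv 74: fwd; pos5(id44) recv 59: fwd; pos0(id87) recv 55: drop
Round 4: pos4(id55) recv 87: fwd; pos5(id44) recv 74: fwd; pos6(id12) recv 59: fwd
Round 5: pos5(id44) recv 87: fwd; pos6(id12) recv 74: fwd; pos0(id87) recv 59: drop
Round 6: pos6(id12) recv 87: fwd; pos0(id87) recv 74: drop
Round 7: pos0(id87) recv 87: ELECTED
Message ID 55 originates at pos 4; dropped at pos 0 in round 3

Answer: 3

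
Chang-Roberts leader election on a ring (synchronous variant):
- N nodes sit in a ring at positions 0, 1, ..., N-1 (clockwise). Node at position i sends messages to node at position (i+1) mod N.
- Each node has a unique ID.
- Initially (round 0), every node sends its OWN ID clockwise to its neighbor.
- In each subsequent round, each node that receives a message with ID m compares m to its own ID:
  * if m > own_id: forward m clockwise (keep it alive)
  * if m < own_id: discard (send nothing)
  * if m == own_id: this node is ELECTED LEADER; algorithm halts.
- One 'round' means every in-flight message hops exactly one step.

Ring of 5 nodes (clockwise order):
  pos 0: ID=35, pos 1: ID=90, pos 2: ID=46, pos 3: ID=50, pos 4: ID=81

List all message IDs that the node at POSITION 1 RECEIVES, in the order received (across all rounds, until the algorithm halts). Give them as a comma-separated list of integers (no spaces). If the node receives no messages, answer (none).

Answer: 35,81,90

Derivation:
Round 1: pos1(id90) recv 35: drop; pos2(id46) recv 90: fwd; pos3(id50) recv 46: drop; pos4(id81) recv 50: drop; pos0(id35) recv 81: fwd
Round 2: pos3(id50) recv 90: fwd; pos1(id90) recv 81: drop
Round 3: pos4(id81) recv 90: fwd
Round 4: pos0(id35) recv 90: fwd
Round 5: pos1(id90) recv 90: ELECTED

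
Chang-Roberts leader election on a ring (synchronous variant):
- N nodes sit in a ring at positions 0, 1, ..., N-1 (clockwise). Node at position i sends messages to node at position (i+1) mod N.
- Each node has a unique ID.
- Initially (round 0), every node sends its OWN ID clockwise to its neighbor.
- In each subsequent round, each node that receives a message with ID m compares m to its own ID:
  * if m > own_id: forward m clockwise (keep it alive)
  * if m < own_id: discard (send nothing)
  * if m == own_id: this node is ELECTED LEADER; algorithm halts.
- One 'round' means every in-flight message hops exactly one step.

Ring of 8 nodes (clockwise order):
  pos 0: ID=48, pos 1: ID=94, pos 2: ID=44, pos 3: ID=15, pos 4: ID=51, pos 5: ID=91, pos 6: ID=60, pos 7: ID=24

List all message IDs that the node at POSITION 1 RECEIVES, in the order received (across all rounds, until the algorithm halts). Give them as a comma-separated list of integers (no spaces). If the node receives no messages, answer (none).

Round 1: pos1(id94) recv 48: drop; pos2(id44) recv 94: fwd; pos3(id15) recv 44: fwd; pos4(id51) recv 15: drop; pos5(id91) recv 51: drop; pos6(id60) recv 91: fwd; pos7(id24) recv 60: fwd; pos0(id48) recv 24: drop
Round 2: pos3(id15) recv 94: fwd; pos4(id51) recv 44: drop; pos7(id24) recv 91: fwd; pos0(id48) recv 60: fwd
Round 3: pos4(id51) recv 94: fwd; pos0(id48) recv 91: fwd; pos1(id94) recv 60: drop
Round 4: pos5(id91) recv 94: fwd; pos1(id94) recv 91: drop
Round 5: pos6(id60) recv 94: fwd
Round 6: pos7(id24) recv 94: fwd
Round 7: pos0(id48) recv 94: fwd
Round 8: pos1(id94) recv 94: ELECTED

Answer: 48,60,91,94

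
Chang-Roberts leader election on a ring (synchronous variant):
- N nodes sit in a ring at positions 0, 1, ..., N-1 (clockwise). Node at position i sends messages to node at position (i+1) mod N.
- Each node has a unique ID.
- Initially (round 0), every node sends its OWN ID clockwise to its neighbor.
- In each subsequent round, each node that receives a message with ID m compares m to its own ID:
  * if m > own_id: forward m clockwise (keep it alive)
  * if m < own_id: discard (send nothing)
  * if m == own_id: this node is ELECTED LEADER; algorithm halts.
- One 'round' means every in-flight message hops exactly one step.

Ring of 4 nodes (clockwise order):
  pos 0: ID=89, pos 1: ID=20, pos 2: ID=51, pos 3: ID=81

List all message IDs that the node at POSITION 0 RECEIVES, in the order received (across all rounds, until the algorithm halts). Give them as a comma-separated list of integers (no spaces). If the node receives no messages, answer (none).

Answer: 81,89

Derivation:
Round 1: pos1(id20) recv 89: fwd; pos2(id51) recv 20: drop; pos3(id81) recv 51: drop; pos0(id89) recv 81: drop
Round 2: pos2(id51) recv 89: fwd
Round 3: pos3(id81) recv 89: fwd
Round 4: pos0(id89) recv 89: ELECTED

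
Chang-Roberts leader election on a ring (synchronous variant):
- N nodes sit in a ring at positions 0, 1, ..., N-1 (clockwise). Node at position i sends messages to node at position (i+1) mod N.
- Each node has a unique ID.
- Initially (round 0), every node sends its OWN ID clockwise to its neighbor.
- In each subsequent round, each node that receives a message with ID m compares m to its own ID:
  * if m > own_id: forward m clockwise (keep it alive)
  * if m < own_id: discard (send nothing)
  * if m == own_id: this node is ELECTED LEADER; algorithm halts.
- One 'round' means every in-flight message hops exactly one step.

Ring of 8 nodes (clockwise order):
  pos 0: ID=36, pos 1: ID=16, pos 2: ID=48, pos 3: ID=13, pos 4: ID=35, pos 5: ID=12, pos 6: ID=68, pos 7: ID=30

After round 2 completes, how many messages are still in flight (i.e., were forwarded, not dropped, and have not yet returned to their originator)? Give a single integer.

Answer: 2

Derivation:
Round 1: pos1(id16) recv 36: fwd; pos2(id48) recv 16: drop; pos3(id13) recv 48: fwd; pos4(id35) recv 13: drop; pos5(id12) recv 35: fwd; pos6(id68) recv 12: drop; pos7(id30) recv 68: fwd; pos0(id36) recv 30: drop
Round 2: pos2(id48) recv 36: drop; pos4(id35) recv 48: fwd; pos6(id68) recv 35: drop; pos0(id36) recv 68: fwd
After round 2: 2 messages still in flight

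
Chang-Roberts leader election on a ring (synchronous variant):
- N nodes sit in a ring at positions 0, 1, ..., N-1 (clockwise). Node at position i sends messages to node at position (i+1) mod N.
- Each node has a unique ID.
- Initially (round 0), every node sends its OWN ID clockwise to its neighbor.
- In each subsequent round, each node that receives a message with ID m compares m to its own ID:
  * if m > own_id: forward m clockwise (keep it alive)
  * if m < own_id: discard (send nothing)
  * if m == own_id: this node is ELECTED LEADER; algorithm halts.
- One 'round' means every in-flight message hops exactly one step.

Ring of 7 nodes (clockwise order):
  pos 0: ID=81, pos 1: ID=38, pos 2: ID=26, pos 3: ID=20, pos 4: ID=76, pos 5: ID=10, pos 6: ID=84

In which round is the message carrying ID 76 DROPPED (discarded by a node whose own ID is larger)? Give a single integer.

Answer: 2

Derivation:
Round 1: pos1(id38) recv 81: fwd; pos2(id26) recv 38: fwd; pos3(id20) recv 26: fwd; pos4(id76) recv 20: drop; pos5(id10) recv 76: fwd; pos6(id84) recv 10: drop; pos0(id81) recv 84: fwd
Round 2: pos2(id26) recv 81: fwd; pos3(id20) recv 38: fwd; pos4(id76) recv 26: drop; pos6(id84) recv 76: drop; pos1(id38) recv 84: fwd
Round 3: pos3(id20) recv 81: fwd; pos4(id76) recv 38: drop; pos2(id26) recv 84: fwd
Round 4: pos4(id76) recv 81: fwd; pos3(id20) recv 84: fwd
Round 5: pos5(id10) recv 81: fwd; pos4(id76) recv 84: fwd
Round 6: pos6(id84) recv 81: drop; pos5(id10) recv 84: fwd
Round 7: pos6(id84) recv 84: ELECTED
Message ID 76 originates at pos 4; dropped at pos 6 in round 2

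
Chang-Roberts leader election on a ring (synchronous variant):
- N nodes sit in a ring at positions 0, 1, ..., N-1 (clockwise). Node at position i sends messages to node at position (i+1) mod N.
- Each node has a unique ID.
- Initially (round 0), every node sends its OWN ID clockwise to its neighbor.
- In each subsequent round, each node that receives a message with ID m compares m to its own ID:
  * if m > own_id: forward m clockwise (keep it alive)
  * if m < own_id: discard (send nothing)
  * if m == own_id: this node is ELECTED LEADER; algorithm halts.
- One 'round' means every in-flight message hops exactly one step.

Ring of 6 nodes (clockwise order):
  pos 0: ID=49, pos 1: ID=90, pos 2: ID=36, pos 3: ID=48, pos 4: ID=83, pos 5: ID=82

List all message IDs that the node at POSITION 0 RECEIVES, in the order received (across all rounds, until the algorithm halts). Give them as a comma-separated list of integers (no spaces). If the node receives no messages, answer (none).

Answer: 82,83,90

Derivation:
Round 1: pos1(id90) recv 49: drop; pos2(id36) recv 90: fwd; pos3(id48) recv 36: drop; pos4(id83) recv 48: drop; pos5(id82) recv 83: fwd; pos0(id49) recv 82: fwd
Round 2: pos3(id48) recv 90: fwd; pos0(id49) recv 83: fwd; pos1(id90) recv 82: drop
Round 3: pos4(id83) recv 90: fwd; pos1(id90) recv 83: drop
Round 4: pos5(id82) recv 90: fwd
Round 5: pos0(id49) recv 90: fwd
Round 6: pos1(id90) recv 90: ELECTED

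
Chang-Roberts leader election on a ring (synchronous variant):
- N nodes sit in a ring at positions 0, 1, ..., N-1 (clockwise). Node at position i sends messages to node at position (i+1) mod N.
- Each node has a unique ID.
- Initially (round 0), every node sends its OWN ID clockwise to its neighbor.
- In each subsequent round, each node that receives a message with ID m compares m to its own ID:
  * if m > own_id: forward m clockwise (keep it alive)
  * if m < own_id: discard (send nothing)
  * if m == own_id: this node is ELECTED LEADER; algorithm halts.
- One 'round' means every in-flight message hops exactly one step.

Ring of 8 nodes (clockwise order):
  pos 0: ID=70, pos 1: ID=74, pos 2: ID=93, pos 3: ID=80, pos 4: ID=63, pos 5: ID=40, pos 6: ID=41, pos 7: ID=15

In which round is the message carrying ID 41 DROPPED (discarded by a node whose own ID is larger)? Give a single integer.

Answer: 2

Derivation:
Round 1: pos1(id74) recv 70: drop; pos2(id93) recv 74: drop; pos3(id80) recv 93: fwd; pos4(id63) recv 80: fwd; pos5(id40) recv 63: fwd; pos6(id41) recv 40: drop; pos7(id15) recv 41: fwd; pos0(id70) recv 15: drop
Round 2: pos4(id63) recv 93: fwd; pos5(id40) recv 80: fwd; pos6(id41) recv 63: fwd; pos0(id70) recv 41: drop
Round 3: pos5(id40) recv 93: fwd; pos6(id41) recv 80: fwd; pos7(id15) recv 63: fwd
Round 4: pos6(id41) recv 93: fwd; pos7(id15) recv 80: fwd; pos0(id70) recv 63: drop
Round 5: pos7(id15) recv 93: fwd; pos0(id70) recv 80: fwd
Round 6: pos0(id70) recv 93: fwd; pos1(id74) recv 80: fwd
Round 7: pos1(id74) recv 93: fwd; pos2(id93) recv 80: drop
Round 8: pos2(id93) recv 93: ELECTED
Message ID 41 originates at pos 6; dropped at pos 0 in round 2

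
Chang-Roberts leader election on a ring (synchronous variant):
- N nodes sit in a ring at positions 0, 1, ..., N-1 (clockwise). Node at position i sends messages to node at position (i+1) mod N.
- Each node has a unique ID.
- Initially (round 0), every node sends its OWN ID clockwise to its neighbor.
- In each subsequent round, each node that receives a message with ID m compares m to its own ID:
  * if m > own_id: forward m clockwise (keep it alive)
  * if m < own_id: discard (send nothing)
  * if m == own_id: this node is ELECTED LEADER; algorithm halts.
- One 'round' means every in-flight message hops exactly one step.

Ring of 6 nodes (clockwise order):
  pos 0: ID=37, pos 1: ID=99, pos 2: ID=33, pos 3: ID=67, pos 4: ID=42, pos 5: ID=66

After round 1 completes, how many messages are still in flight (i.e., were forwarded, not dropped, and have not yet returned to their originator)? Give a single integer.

Answer: 3

Derivation:
Round 1: pos1(id99) recv 37: drop; pos2(id33) recv 99: fwd; pos3(id67) recv 33: drop; pos4(id42) recv 67: fwd; pos5(id66) recv 42: drop; pos0(id37) recv 66: fwd
After round 1: 3 messages still in flight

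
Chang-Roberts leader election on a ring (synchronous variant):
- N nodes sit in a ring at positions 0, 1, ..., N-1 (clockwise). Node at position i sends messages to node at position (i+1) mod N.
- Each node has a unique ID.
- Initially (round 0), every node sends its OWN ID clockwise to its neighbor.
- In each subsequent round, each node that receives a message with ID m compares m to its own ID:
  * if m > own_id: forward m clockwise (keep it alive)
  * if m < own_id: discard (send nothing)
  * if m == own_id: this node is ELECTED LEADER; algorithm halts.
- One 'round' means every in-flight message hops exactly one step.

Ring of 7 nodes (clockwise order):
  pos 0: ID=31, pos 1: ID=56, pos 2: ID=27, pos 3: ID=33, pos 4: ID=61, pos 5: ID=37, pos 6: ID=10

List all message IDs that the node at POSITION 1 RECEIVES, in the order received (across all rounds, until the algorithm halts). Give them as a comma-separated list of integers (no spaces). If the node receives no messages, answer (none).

Answer: 31,37,61

Derivation:
Round 1: pos1(id56) recv 31: drop; pos2(id27) recv 56: fwd; pos3(id33) recv 27: drop; pos4(id61) recv 33: drop; pos5(id37) recv 61: fwd; pos6(id10) recv 37: fwd; pos0(id31) recv 10: drop
Round 2: pos3(id33) recv 56: fwd; pos6(id10) recv 61: fwd; pos0(id31) recv 37: fwd
Round 3: pos4(id61) recv 56: drop; pos0(id31) recv 61: fwd; pos1(id56) recv 37: drop
Round 4: pos1(id56) recv 61: fwd
Round 5: pos2(id27) recv 61: fwd
Round 6: pos3(id33) recv 61: fwd
Round 7: pos4(id61) recv 61: ELECTED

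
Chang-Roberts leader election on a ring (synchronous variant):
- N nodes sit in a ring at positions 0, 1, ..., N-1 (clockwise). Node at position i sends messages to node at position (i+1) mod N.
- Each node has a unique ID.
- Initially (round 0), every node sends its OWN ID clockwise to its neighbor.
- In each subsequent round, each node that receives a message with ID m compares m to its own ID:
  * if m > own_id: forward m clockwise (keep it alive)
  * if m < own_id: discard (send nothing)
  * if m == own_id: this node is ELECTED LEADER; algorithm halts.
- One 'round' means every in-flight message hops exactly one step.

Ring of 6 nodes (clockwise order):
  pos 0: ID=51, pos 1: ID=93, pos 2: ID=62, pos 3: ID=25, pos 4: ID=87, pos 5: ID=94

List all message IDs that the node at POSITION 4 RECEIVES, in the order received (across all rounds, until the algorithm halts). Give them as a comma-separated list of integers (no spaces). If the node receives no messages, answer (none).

Answer: 25,62,93,94

Derivation:
Round 1: pos1(id93) recv 51: drop; pos2(id62) recv 93: fwd; pos3(id25) recv 62: fwd; pos4(id87) recv 25: drop; pos5(id94) recv 87: drop; pos0(id51) recv 94: fwd
Round 2: pos3(id25) recv 93: fwd; pos4(id87) recv 62: drop; pos1(id93) recv 94: fwd
Round 3: pos4(id87) recv 93: fwd; pos2(id62) recv 94: fwd
Round 4: pos5(id94) recv 93: drop; pos3(id25) recv 94: fwd
Round 5: pos4(id87) recv 94: fwd
Round 6: pos5(id94) recv 94: ELECTED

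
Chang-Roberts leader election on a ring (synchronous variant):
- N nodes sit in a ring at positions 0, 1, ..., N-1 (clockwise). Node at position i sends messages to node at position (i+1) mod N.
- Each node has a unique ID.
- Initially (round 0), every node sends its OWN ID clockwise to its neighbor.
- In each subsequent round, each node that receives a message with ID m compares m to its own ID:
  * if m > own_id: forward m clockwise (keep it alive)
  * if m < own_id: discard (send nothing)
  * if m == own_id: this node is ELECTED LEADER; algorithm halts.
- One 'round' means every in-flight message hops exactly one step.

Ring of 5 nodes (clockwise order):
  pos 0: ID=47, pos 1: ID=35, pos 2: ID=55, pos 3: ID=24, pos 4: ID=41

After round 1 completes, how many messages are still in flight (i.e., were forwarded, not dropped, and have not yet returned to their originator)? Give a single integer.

Round 1: pos1(id35) recv 47: fwd; pos2(id55) recv 35: drop; pos3(id24) recv 55: fwd; pos4(id41) recv 24: drop; pos0(id47) recv 41: drop
After round 1: 2 messages still in flight

Answer: 2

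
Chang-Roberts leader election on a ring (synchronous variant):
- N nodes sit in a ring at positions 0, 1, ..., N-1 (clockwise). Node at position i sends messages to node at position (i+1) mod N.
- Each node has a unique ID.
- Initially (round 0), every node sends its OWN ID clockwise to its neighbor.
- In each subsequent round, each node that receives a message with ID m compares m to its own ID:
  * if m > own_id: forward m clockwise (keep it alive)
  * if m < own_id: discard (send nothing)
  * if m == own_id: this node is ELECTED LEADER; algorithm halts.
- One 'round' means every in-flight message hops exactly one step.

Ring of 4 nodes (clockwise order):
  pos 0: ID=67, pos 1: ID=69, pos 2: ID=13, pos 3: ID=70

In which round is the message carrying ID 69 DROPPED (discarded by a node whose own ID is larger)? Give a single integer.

Round 1: pos1(id69) recv 67: drop; pos2(id13) recv 69: fwd; pos3(id70) recv 13: drop; pos0(id67) recv 70: fwd
Round 2: pos3(id70) recv 69: drop; pos1(id69) recv 70: fwd
Round 3: pos2(id13) recv 70: fwd
Round 4: pos3(id70) recv 70: ELECTED
Message ID 69 originates at pos 1; dropped at pos 3 in round 2

Answer: 2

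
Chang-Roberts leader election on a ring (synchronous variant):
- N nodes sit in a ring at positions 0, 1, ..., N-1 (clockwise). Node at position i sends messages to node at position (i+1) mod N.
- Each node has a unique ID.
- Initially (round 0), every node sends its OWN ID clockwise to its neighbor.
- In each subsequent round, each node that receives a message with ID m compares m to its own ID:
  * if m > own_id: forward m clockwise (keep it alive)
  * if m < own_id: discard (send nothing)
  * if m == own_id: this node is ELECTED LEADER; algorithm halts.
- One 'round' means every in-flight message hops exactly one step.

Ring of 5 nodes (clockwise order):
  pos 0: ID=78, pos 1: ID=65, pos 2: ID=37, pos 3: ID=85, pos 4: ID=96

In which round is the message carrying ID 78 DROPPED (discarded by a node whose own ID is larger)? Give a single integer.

Answer: 3

Derivation:
Round 1: pos1(id65) recv 78: fwd; pos2(id37) recv 65: fwd; pos3(id85) recv 37: drop; pos4(id96) recv 85: drop; pos0(id78) recv 96: fwd
Round 2: pos2(id37) recv 78: fwd; pos3(id85) recv 65: drop; pos1(id65) recv 96: fwd
Round 3: pos3(id85) recv 78: drop; pos2(id37) recv 96: fwd
Round 4: pos3(id85) recv 96: fwd
Round 5: pos4(id96) recv 96: ELECTED
Message ID 78 originates at pos 0; dropped at pos 3 in round 3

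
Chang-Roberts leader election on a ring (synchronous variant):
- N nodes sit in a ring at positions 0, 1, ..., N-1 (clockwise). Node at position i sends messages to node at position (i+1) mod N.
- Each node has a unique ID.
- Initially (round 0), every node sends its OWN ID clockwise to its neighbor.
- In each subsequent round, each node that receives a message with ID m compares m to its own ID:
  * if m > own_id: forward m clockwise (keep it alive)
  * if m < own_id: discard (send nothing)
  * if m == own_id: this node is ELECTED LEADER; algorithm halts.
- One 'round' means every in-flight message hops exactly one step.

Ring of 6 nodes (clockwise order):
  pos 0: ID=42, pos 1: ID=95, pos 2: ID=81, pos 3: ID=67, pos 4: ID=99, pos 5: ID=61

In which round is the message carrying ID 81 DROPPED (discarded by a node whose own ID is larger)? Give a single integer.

Answer: 2

Derivation:
Round 1: pos1(id95) recv 42: drop; pos2(id81) recv 95: fwd; pos3(id67) recv 81: fwd; pos4(id99) recv 67: drop; pos5(id61) recv 99: fwd; pos0(id42) recv 61: fwd
Round 2: pos3(id67) recv 95: fwd; pos4(id99) recv 81: drop; pos0(id42) recv 99: fwd; pos1(id95) recv 61: drop
Round 3: pos4(id99) recv 95: drop; pos1(id95) recv 99: fwd
Round 4: pos2(id81) recv 99: fwd
Round 5: pos3(id67) recv 99: fwd
Round 6: pos4(id99) recv 99: ELECTED
Message ID 81 originates at pos 2; dropped at pos 4 in round 2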